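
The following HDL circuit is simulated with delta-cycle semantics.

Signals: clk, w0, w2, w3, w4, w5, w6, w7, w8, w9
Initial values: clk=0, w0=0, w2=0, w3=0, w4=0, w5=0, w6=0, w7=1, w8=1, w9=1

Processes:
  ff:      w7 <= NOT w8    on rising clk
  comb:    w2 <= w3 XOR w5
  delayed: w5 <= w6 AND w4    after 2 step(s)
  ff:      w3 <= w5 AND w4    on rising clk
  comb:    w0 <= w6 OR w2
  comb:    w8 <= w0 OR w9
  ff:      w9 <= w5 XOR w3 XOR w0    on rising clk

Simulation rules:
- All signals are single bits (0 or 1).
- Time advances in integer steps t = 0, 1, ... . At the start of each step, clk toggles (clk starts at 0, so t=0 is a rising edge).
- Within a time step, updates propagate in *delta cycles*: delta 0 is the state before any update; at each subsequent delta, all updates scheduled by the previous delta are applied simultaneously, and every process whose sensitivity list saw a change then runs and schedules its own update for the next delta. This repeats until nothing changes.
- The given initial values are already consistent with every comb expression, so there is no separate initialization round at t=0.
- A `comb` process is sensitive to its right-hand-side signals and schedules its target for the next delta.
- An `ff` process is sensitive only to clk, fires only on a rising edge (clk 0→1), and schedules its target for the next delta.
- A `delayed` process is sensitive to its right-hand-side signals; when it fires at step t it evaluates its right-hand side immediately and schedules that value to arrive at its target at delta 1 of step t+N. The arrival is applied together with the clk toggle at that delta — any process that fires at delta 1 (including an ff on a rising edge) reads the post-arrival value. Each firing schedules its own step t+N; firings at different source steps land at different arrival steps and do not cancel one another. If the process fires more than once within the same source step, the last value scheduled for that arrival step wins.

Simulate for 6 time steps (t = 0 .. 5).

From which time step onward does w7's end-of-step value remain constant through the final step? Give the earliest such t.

t0.Δ0 clk=0 w2=0 w0=0 w9=1 w5=0 w7=1 w3=0 w8=1 w6=0 w4=0
t0.Δ1 clk=1 w2=0 w0=0 w9=1 w5=0 w7=1 w3=0 w8=1 w6=0 w4=0
t0.Δ2 clk=1 w2=0 w0=0 w9=0 w5=0 w7=0 w3=0 w8=1 w6=0 w4=0
t0.Δ3 clk=1 w2=0 w0=0 w9=0 w5=0 w7=0 w3=0 w8=0 w6=0 w4=0
t1.Δ0 clk=1 w2=0 w0=0 w9=0 w5=0 w7=0 w3=0 w8=0 w6=0 w4=0
t1.Δ1 clk=0 w2=0 w0=0 w9=0 w5=0 w7=0 w3=0 w8=0 w6=0 w4=0
t2.Δ0 clk=0 w2=0 w0=0 w9=0 w5=0 w7=0 w3=0 w8=0 w6=0 w4=0
t2.Δ1 clk=1 w2=0 w0=0 w9=0 w5=0 w7=0 w3=0 w8=0 w6=0 w4=0
t2.Δ2 clk=1 w2=0 w0=0 w9=0 w5=0 w7=1 w3=0 w8=0 w6=0 w4=0
t3.Δ0 clk=1 w2=0 w0=0 w9=0 w5=0 w7=1 w3=0 w8=0 w6=0 w4=0
t3.Δ1 clk=0 w2=0 w0=0 w9=0 w5=0 w7=1 w3=0 w8=0 w6=0 w4=0
t4.Δ0 clk=0 w2=0 w0=0 w9=0 w5=0 w7=1 w3=0 w8=0 w6=0 w4=0
t4.Δ1 clk=1 w2=0 w0=0 w9=0 w5=0 w7=1 w3=0 w8=0 w6=0 w4=0
t5.Δ0 clk=1 w2=0 w0=0 w9=0 w5=0 w7=1 w3=0 w8=0 w6=0 w4=0
t5.Δ1 clk=0 w2=0 w0=0 w9=0 w5=0 w7=1 w3=0 w8=0 w6=0 w4=0

2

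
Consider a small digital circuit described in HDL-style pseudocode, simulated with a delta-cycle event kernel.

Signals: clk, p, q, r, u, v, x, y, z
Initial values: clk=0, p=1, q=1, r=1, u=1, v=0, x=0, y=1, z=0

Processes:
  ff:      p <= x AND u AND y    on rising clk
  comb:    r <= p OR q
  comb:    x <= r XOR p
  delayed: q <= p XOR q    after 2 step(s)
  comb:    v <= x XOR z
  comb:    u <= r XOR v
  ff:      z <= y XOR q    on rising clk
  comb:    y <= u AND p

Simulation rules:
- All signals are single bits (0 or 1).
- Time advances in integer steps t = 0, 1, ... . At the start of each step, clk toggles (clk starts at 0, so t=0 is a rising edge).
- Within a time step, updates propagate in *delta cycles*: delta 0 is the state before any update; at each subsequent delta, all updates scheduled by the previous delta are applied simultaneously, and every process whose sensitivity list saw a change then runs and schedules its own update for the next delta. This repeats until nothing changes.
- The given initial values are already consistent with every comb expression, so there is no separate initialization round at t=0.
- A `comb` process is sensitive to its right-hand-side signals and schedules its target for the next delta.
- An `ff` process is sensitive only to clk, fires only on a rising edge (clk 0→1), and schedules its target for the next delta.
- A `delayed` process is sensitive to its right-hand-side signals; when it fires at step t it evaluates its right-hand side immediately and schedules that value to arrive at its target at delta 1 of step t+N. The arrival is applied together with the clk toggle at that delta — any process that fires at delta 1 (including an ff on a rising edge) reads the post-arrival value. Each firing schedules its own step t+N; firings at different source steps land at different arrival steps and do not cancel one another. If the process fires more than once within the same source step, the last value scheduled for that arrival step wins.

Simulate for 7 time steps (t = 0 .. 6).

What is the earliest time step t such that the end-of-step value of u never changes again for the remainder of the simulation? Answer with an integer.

t=0 Δ0: clk=0 p=1 v=0 r=1 q=1 x=0 u=1 y=1 z=0
  Δ1: clk:0→1
  Δ2: p:1→0
  Δ3: x:0→1, y:1→0
  Δ4: v:0→1
  Δ5: u:1→0
  (5Δ to stable)
t=1 Δ0: clk=1 p=0 v=1 r=1 q=1 x=1 u=0 y=0 z=0
  Δ1: clk:1→0
  (1Δ to stable)
t=2 Δ0: clk=0 p=0 v=1 r=1 q=1 x=1 u=0 y=0 z=0
  Δ1: clk:0→1
  Δ2: z:0→1
  Δ3: v:1→0
  Δ4: u:0→1
  (4Δ to stable)
t=3 Δ0: clk=1 p=0 v=0 r=1 q=1 x=1 u=1 y=0 z=1
  Δ1: clk:1→0
  (1Δ to stable)
t=4 Δ0: clk=0 p=0 v=0 r=1 q=1 x=1 u=1 y=0 z=1
  Δ1: clk:0→1
  (1Δ to stable)
t=5 Δ0: clk=1 p=0 v=0 r=1 q=1 x=1 u=1 y=0 z=1
  Δ1: clk:1→0
  (1Δ to stable)
t=6 Δ0: clk=0 p=0 v=0 r=1 q=1 x=1 u=1 y=0 z=1
  Δ1: clk:0→1
  (1Δ to stable)

2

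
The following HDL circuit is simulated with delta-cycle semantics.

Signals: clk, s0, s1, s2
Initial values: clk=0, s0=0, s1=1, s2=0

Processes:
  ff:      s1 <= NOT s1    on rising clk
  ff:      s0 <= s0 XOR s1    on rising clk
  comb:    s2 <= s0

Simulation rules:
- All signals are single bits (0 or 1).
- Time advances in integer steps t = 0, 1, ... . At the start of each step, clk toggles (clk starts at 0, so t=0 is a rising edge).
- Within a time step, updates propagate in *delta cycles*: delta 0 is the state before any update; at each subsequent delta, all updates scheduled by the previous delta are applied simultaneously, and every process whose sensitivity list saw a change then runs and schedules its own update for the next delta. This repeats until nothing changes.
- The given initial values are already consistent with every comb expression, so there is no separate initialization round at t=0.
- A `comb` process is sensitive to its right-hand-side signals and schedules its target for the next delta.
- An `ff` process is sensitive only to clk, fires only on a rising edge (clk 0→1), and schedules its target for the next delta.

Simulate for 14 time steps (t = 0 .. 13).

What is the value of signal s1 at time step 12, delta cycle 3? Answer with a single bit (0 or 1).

[bits: s2,s0,s1,clk]
t=0: Δ0=0010 Δ1=0011 Δ2=0101 Δ3=1101 | 3Δ
t=1: Δ0=1101 Δ1=1100 | 1Δ
t=2: Δ0=1100 Δ1=1101 Δ2=1111 | 2Δ
t=3: Δ0=1111 Δ1=1110 | 1Δ
t=4: Δ0=1110 Δ1=1111 Δ2=1001 Δ3=0001 | 3Δ
t=5: Δ0=0001 Δ1=0000 | 1Δ
t=6: Δ0=0000 Δ1=0001 Δ2=0011 | 2Δ
t=7: Δ0=0011 Δ1=0010 | 1Δ
t=8: Δ0=0010 Δ1=0011 Δ2=0101 Δ3=1101 | 3Δ
t=9: Δ0=1101 Δ1=1100 | 1Δ
t=10: Δ0=1100 Δ1=1101 Δ2=1111 | 2Δ
t=11: Δ0=1111 Δ1=1110 | 1Δ
t=12: Δ0=1110 Δ1=1111 Δ2=1001 Δ3=0001 | 3Δ
t=13: Δ0=0001 Δ1=0000 | 1Δ

0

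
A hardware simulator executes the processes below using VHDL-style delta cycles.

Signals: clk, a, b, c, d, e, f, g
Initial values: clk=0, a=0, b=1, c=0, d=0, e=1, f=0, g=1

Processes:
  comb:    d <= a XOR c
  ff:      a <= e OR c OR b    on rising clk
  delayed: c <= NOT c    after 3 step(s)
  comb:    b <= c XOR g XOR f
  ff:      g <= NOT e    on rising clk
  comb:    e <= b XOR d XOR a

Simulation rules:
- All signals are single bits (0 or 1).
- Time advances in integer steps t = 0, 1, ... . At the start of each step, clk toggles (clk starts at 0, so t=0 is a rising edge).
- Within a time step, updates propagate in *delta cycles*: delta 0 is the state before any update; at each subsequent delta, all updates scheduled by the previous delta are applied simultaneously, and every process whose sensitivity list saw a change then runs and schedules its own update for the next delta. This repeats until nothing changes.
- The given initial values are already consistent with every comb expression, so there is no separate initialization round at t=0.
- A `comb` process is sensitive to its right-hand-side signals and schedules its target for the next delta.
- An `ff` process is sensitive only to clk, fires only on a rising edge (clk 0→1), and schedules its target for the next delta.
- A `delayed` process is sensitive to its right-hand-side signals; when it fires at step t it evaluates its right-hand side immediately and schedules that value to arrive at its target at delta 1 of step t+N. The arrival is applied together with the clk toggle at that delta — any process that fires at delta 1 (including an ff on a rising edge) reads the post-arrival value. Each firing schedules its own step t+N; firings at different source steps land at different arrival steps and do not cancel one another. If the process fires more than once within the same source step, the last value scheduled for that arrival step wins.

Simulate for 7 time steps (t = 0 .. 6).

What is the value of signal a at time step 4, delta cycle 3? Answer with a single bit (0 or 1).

[bits: f,g,clk,d,b,e,c,a]
t=0: Δ0=01001100 Δ1=01101100 Δ2=00101101 Δ3=00110001 | 3Δ
t=1: Δ0=00110001 Δ1=00010001 | 1Δ
t=2: Δ0=00010001 Δ1=00110001 Δ2=01110000 Δ3=01101100 | 3Δ
t=3: Δ0=01101100 Δ1=01001100 | 1Δ
t=4: Δ0=01001100 Δ1=01101100 Δ2=00101101 Δ3=00110001 | 3Δ
t=5: Δ0=00110001 Δ1=00010001 | 1Δ
t=6: Δ0=00010001 Δ1=00110001 Δ2=01110000 Δ3=01101100 | 3Δ

1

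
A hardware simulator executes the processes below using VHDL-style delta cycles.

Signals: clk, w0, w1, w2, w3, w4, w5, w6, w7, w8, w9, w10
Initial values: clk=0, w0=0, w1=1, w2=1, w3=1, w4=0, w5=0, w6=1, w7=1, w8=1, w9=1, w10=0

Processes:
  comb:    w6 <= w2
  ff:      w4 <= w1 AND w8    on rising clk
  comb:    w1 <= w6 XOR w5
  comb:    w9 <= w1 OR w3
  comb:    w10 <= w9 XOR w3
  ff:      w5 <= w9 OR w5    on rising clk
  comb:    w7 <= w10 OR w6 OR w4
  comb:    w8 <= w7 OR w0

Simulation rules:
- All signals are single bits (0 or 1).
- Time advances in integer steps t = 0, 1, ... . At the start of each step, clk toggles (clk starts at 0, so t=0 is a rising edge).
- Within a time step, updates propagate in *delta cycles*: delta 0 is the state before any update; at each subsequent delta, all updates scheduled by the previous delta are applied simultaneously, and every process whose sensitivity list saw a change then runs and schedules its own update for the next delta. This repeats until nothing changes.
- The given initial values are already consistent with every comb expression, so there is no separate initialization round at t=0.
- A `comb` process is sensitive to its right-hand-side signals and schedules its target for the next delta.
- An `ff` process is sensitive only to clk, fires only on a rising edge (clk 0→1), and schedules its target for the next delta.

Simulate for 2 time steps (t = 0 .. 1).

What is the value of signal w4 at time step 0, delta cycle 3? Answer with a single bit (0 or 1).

1

t=0 Δ0: w10=0 w5=0 w1=1 w7=1 w3=1 w4=0 clk=0 w8=1 w9=1 w6=1 w0=0 w2=1
  Δ1: clk:0→1
  Δ2: w5:0→1, w4:0→1
  Δ3: w1:1→0
  (3Δ to stable)
t=1 Δ0: w10=0 w5=1 w1=0 w7=1 w3=1 w4=1 clk=1 w8=1 w9=1 w6=1 w0=0 w2=1
  Δ1: clk:1→0
  (1Δ to stable)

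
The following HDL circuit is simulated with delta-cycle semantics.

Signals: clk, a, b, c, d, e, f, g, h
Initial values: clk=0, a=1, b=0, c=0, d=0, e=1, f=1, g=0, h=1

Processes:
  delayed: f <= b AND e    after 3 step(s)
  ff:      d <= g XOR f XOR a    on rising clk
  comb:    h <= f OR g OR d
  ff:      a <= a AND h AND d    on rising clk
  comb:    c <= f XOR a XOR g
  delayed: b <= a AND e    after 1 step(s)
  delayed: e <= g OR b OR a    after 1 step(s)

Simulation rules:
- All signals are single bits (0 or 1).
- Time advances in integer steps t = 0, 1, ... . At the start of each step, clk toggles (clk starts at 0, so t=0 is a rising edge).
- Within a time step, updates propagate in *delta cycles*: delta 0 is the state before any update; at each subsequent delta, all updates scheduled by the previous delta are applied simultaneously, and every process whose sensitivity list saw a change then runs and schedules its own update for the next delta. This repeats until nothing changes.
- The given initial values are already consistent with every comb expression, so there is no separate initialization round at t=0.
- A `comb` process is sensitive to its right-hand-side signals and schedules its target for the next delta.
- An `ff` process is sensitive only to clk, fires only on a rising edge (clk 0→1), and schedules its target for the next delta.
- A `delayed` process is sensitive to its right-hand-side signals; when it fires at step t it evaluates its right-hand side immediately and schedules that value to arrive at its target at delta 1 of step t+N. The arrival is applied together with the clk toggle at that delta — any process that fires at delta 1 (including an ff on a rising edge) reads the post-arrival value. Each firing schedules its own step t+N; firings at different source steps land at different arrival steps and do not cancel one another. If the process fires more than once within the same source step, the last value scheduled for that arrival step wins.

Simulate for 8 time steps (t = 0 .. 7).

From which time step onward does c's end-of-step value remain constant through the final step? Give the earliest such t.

t=0 Δ0: clk=0 h=1 a=1 g=0 d=0 e=1 b=0 f=1 c=0
  Δ1: clk:0→1
  Δ2: a:1→0
  Δ3: c:0→1
  (3Δ to stable)
t=1 Δ0: clk=1 h=1 a=0 g=0 d=0 e=1 b=0 f=1 c=1
  Δ1: clk:1→0, e:1→0
  (1Δ to stable)
t=2 Δ0: clk=0 h=1 a=0 g=0 d=0 e=0 b=0 f=1 c=1
  Δ1: clk:0→1
  Δ2: d:0→1
  (2Δ to stable)
t=3 Δ0: clk=1 h=1 a=0 g=0 d=1 e=0 b=0 f=1 c=1
  Δ1: clk:1→0
  (1Δ to stable)
t=4 Δ0: clk=0 h=1 a=0 g=0 d=1 e=0 b=0 f=1 c=1
  Δ1: clk:0→1, f:1→0
  Δ2: d:1→0, c:1→0
  Δ3: h:1→0
  (3Δ to stable)
t=5 Δ0: clk=1 h=0 a=0 g=0 d=0 e=0 b=0 f=0 c=0
  Δ1: clk:1→0
  (1Δ to stable)
t=6 Δ0: clk=0 h=0 a=0 g=0 d=0 e=0 b=0 f=0 c=0
  Δ1: clk:0→1
  (1Δ to stable)
t=7 Δ0: clk=1 h=0 a=0 g=0 d=0 e=0 b=0 f=0 c=0
  Δ1: clk:1→0
  (1Δ to stable)

4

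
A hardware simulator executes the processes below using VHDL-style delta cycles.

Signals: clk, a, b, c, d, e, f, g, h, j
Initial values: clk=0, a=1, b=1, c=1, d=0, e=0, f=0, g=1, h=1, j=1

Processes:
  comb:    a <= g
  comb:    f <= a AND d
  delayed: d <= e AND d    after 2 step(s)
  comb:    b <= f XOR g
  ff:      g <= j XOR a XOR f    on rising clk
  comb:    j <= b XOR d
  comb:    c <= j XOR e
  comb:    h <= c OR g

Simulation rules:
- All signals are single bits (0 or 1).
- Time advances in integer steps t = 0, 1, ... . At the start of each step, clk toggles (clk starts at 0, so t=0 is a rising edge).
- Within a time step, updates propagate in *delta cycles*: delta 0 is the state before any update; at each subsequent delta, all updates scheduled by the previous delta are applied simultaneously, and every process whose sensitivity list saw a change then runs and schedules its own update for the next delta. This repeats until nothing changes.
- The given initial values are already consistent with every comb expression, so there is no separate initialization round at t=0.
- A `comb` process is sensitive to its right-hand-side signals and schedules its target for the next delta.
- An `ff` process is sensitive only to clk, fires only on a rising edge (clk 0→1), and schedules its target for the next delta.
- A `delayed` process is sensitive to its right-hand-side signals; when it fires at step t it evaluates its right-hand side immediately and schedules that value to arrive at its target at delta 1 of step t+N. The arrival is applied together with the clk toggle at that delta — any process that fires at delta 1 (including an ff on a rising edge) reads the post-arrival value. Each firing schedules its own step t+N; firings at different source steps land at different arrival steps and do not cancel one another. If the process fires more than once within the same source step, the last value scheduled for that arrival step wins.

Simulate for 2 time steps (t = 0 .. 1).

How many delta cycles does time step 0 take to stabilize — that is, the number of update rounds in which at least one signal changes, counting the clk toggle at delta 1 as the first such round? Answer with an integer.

6

t0.Δ0 f=0 h=1 g=1 b=1 j=1 a=1 c=1 clk=0 e=0 d=0
t0.Δ1 f=0 h=1 g=1 b=1 j=1 a=1 c=1 clk=1 e=0 d=0
t0.Δ2 f=0 h=1 g=0 b=1 j=1 a=1 c=1 clk=1 e=0 d=0
t0.Δ3 f=0 h=1 g=0 b=0 j=1 a=0 c=1 clk=1 e=0 d=0
t0.Δ4 f=0 h=1 g=0 b=0 j=0 a=0 c=1 clk=1 e=0 d=0
t0.Δ5 f=0 h=1 g=0 b=0 j=0 a=0 c=0 clk=1 e=0 d=0
t0.Δ6 f=0 h=0 g=0 b=0 j=0 a=0 c=0 clk=1 e=0 d=0
t1.Δ0 f=0 h=0 g=0 b=0 j=0 a=0 c=0 clk=1 e=0 d=0
t1.Δ1 f=0 h=0 g=0 b=0 j=0 a=0 c=0 clk=0 e=0 d=0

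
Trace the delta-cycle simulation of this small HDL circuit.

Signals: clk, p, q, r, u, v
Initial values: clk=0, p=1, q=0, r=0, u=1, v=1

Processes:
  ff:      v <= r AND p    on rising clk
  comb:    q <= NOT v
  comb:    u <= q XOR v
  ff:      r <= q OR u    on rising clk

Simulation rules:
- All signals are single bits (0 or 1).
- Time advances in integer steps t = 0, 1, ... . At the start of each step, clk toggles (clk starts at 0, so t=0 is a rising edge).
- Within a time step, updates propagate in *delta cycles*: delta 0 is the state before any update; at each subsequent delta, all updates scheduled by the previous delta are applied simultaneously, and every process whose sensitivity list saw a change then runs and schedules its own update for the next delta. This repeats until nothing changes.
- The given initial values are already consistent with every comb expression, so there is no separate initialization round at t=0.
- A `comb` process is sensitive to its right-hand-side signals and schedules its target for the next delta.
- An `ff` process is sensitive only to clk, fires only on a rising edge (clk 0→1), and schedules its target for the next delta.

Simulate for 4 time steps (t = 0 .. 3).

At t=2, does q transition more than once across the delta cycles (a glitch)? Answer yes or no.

no

t=0 Δ0: v=1 q=0 u=1 r=0 p=1 clk=0
  Δ1: clk:0→1
  Δ2: v:1→0, r:0→1
  Δ3: q:0→1, u:1→0
  Δ4: u:0→1
  (4Δ to stable)
t=1 Δ0: v=0 q=1 u=1 r=1 p=1 clk=1
  Δ1: clk:1→0
  (1Δ to stable)
t=2 Δ0: v=0 q=1 u=1 r=1 p=1 clk=0
  Δ1: clk:0→1
  Δ2: v:0→1
  Δ3: q:1→0, u:1→0
  Δ4: u:0→1
  (4Δ to stable)
t=3 Δ0: v=1 q=0 u=1 r=1 p=1 clk=1
  Δ1: clk:1→0
  (1Δ to stable)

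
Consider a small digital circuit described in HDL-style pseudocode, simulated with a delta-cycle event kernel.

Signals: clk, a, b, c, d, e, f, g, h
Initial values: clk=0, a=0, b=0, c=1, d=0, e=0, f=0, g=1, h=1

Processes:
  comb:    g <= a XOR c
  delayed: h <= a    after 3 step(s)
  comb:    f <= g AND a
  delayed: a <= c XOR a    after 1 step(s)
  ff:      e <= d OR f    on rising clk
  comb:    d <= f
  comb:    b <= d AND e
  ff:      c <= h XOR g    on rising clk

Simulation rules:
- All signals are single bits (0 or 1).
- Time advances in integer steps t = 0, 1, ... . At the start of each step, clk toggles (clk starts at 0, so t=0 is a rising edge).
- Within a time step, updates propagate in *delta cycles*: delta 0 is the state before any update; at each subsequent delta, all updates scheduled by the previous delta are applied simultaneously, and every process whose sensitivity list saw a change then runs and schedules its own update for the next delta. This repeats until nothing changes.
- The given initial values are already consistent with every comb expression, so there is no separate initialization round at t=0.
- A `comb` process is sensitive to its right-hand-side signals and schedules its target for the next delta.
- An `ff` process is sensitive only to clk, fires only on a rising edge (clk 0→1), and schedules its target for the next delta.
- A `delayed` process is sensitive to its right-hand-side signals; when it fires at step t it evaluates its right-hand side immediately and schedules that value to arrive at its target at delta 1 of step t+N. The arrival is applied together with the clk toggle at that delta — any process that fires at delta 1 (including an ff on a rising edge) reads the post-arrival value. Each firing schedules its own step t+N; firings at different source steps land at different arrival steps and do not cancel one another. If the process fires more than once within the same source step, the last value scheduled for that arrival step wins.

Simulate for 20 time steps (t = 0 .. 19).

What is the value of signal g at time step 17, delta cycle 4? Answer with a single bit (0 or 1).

t=0 Δ0: c=1 clk=0 e=0 h=1 f=0 b=0 a=0 g=1 d=0
  Δ1: clk:0→1
  Δ2: c:1→0
  Δ3: g:1→0
  (3Δ to stable)
t=1 Δ0: c=0 clk=1 e=0 h=1 f=0 b=0 a=0 g=0 d=0
  Δ1: clk:1→0
  (1Δ to stable)
t=2 Δ0: c=0 clk=0 e=0 h=1 f=0 b=0 a=0 g=0 d=0
  Δ1: clk:0→1
  Δ2: c:0→1
  Δ3: g:0→1
  (3Δ to stable)
t=3 Δ0: c=1 clk=1 e=0 h=1 f=0 b=0 a=0 g=1 d=0
  Δ1: clk:1→0, a:0→1
  Δ2: f:0→1, g:1→0
  Δ3: f:1→0, d:0→1
  Δ4: d:1→0
  (4Δ to stable)
t=4 Δ0: c=1 clk=0 e=0 h=1 f=0 b=0 a=1 g=0 d=0
  Δ1: clk:0→1, a:1→0
  Δ2: g:0→1
  (2Δ to stable)
t=5 Δ0: c=1 clk=1 e=0 h=1 f=0 b=0 a=0 g=1 d=0
  Δ1: clk:1→0, a:0→1
  Δ2: f:0→1, g:1→0
  Δ3: f:1→0, d:0→1
  Δ4: d:1→0
  (4Δ to stable)
t=6 Δ0: c=1 clk=0 e=0 h=1 f=0 b=0 a=1 g=0 d=0
  Δ1: clk:0→1, a:1→0
  Δ2: g:0→1
  (2Δ to stable)
t=7 Δ0: c=1 clk=1 e=0 h=1 f=0 b=0 a=0 g=1 d=0
  Δ1: clk:1→0, h:1→0, a:0→1
  Δ2: f:0→1, g:1→0
  Δ3: f:1→0, d:0→1
  Δ4: d:1→0
  (4Δ to stable)
t=8 Δ0: c=1 clk=0 e=0 h=0 f=0 b=0 a=1 g=0 d=0
  Δ1: clk:0→1, h:0→1, a:1→0
  Δ2: g:0→1
  (2Δ to stable)
t=9 Δ0: c=1 clk=1 e=0 h=1 f=0 b=0 a=0 g=1 d=0
  Δ1: clk:1→0, h:1→0, a:0→1
  Δ2: f:0→1, g:1→0
  Δ3: f:1→0, d:0→1
  Δ4: d:1→0
  (4Δ to stable)
t=10 Δ0: c=1 clk=0 e=0 h=0 f=0 b=0 a=1 g=0 d=0
  Δ1: clk:0→1, h:0→1, a:1→0
  Δ2: g:0→1
  (2Δ to stable)
t=11 Δ0: c=1 clk=1 e=0 h=1 f=0 b=0 a=0 g=1 d=0
  Δ1: clk:1→0, h:1→0, a:0→1
  Δ2: f:0→1, g:1→0
  Δ3: f:1→0, d:0→1
  Δ4: d:1→0
  (4Δ to stable)
t=12 Δ0: c=1 clk=0 e=0 h=0 f=0 b=0 a=1 g=0 d=0
  Δ1: clk:0→1, h:0→1, a:1→0
  Δ2: g:0→1
  (2Δ to stable)
t=13 Δ0: c=1 clk=1 e=0 h=1 f=0 b=0 a=0 g=1 d=0
  Δ1: clk:1→0, h:1→0, a:0→1
  Δ2: f:0→1, g:1→0
  Δ3: f:1→0, d:0→1
  Δ4: d:1→0
  (4Δ to stable)
t=14 Δ0: c=1 clk=0 e=0 h=0 f=0 b=0 a=1 g=0 d=0
  Δ1: clk:0→1, h:0→1, a:1→0
  Δ2: g:0→1
  (2Δ to stable)
t=15 Δ0: c=1 clk=1 e=0 h=1 f=0 b=0 a=0 g=1 d=0
  Δ1: clk:1→0, h:1→0, a:0→1
  Δ2: f:0→1, g:1→0
  Δ3: f:1→0, d:0→1
  Δ4: d:1→0
  (4Δ to stable)
t=16 Δ0: c=1 clk=0 e=0 h=0 f=0 b=0 a=1 g=0 d=0
  Δ1: clk:0→1, h:0→1, a:1→0
  Δ2: g:0→1
  (2Δ to stable)
t=17 Δ0: c=1 clk=1 e=0 h=1 f=0 b=0 a=0 g=1 d=0
  Δ1: clk:1→0, h:1→0, a:0→1
  Δ2: f:0→1, g:1→0
  Δ3: f:1→0, d:0→1
  Δ4: d:1→0
  (4Δ to stable)
t=18 Δ0: c=1 clk=0 e=0 h=0 f=0 b=0 a=1 g=0 d=0
  Δ1: clk:0→1, h:0→1, a:1→0
  Δ2: g:0→1
  (2Δ to stable)
t=19 Δ0: c=1 clk=1 e=0 h=1 f=0 b=0 a=0 g=1 d=0
  Δ1: clk:1→0, h:1→0, a:0→1
  Δ2: f:0→1, g:1→0
  Δ3: f:1→0, d:0→1
  Δ4: d:1→0
  (4Δ to stable)

0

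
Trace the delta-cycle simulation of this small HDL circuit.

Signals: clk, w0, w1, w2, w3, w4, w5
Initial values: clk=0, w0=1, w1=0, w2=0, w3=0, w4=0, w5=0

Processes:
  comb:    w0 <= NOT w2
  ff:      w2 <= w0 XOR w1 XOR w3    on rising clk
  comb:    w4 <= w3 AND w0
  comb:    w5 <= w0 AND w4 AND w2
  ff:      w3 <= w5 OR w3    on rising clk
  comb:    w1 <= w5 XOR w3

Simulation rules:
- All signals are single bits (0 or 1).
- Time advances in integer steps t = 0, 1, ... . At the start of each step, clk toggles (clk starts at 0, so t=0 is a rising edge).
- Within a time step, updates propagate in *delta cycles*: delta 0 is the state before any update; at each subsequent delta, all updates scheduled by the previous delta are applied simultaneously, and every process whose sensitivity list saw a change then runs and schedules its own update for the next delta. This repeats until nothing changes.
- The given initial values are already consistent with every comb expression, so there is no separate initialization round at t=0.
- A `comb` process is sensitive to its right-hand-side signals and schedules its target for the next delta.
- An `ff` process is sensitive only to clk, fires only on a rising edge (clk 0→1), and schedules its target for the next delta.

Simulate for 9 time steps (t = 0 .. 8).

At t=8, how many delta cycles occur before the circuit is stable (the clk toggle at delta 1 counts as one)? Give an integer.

3

[bits: w3,w0,w1,w2,clk,w5,w4]
t=0: Δ0=0100000 Δ1=0100100 Δ2=0101100 Δ3=0001100 | 3Δ
t=1: Δ0=0001100 Δ1=0001000 | 1Δ
t=2: Δ0=0001000 Δ1=0001100 Δ2=0000100 Δ3=0100100 | 3Δ
t=3: Δ0=0100100 Δ1=0100000 | 1Δ
t=4: Δ0=0100000 Δ1=0100100 Δ2=0101100 Δ3=0001100 | 3Δ
t=5: Δ0=0001100 Δ1=0001000 | 1Δ
t=6: Δ0=0001000 Δ1=0001100 Δ2=0000100 Δ3=0100100 | 3Δ
t=7: Δ0=0100100 Δ1=0100000 | 1Δ
t=8: Δ0=0100000 Δ1=0100100 Δ2=0101100 Δ3=0001100 | 3Δ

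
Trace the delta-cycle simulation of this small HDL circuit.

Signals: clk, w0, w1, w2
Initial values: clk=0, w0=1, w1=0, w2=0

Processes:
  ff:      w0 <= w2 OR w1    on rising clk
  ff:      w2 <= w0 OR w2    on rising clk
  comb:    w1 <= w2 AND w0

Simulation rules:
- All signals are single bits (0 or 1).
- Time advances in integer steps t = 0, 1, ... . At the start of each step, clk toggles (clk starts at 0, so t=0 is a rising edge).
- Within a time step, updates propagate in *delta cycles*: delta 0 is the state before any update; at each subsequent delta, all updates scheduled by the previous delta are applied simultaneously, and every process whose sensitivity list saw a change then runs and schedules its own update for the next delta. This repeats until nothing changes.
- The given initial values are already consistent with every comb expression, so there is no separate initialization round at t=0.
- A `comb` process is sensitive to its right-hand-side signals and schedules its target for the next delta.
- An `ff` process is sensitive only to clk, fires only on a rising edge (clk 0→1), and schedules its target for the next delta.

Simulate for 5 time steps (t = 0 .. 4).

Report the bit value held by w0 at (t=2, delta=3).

1

[bits: w0,w2,w1,clk]
t=0: Δ0=1000 Δ1=1001 Δ2=0101 | 2Δ
t=1: Δ0=0101 Δ1=0100 | 1Δ
t=2: Δ0=0100 Δ1=0101 Δ2=1101 Δ3=1111 | 3Δ
t=3: Δ0=1111 Δ1=1110 | 1Δ
t=4: Δ0=1110 Δ1=1111 | 1Δ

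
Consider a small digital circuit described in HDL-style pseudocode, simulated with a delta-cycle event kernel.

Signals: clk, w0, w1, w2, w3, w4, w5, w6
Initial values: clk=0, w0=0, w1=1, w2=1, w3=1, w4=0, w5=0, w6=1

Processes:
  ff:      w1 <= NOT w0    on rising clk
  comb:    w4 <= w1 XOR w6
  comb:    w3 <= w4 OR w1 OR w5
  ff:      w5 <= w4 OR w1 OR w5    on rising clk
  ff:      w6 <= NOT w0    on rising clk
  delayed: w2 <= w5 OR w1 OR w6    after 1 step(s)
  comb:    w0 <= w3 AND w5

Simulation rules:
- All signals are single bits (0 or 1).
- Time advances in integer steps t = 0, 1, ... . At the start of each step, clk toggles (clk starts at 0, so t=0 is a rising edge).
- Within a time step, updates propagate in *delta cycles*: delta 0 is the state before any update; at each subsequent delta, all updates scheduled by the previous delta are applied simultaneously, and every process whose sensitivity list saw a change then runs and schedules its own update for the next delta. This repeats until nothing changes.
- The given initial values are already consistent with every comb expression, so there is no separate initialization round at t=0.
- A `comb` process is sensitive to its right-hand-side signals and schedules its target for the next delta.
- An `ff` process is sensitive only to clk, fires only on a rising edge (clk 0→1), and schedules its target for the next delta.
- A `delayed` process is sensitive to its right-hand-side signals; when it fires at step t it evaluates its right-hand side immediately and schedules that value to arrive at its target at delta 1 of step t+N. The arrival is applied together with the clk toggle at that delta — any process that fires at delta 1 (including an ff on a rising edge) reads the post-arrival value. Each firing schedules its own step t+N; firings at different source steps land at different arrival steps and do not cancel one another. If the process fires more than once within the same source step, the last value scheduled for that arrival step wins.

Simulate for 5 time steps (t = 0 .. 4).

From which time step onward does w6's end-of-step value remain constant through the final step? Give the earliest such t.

2

t0.Δ0 w6=1 clk=0 w2=1 w4=0 w3=1 w1=1 w5=0 w0=0
t0.Δ1 w6=1 clk=1 w2=1 w4=0 w3=1 w1=1 w5=0 w0=0
t0.Δ2 w6=1 clk=1 w2=1 w4=0 w3=1 w1=1 w5=1 w0=0
t0.Δ3 w6=1 clk=1 w2=1 w4=0 w3=1 w1=1 w5=1 w0=1
t1.Δ0 w6=1 clk=1 w2=1 w4=0 w3=1 w1=1 w5=1 w0=1
t1.Δ1 w6=1 clk=0 w2=1 w4=0 w3=1 w1=1 w5=1 w0=1
t2.Δ0 w6=1 clk=0 w2=1 w4=0 w3=1 w1=1 w5=1 w0=1
t2.Δ1 w6=1 clk=1 w2=1 w4=0 w3=1 w1=1 w5=1 w0=1
t2.Δ2 w6=0 clk=1 w2=1 w4=0 w3=1 w1=0 w5=1 w0=1
t3.Δ0 w6=0 clk=1 w2=1 w4=0 w3=1 w1=0 w5=1 w0=1
t3.Δ1 w6=0 clk=0 w2=1 w4=0 w3=1 w1=0 w5=1 w0=1
t4.Δ0 w6=0 clk=0 w2=1 w4=0 w3=1 w1=0 w5=1 w0=1
t4.Δ1 w6=0 clk=1 w2=1 w4=0 w3=1 w1=0 w5=1 w0=1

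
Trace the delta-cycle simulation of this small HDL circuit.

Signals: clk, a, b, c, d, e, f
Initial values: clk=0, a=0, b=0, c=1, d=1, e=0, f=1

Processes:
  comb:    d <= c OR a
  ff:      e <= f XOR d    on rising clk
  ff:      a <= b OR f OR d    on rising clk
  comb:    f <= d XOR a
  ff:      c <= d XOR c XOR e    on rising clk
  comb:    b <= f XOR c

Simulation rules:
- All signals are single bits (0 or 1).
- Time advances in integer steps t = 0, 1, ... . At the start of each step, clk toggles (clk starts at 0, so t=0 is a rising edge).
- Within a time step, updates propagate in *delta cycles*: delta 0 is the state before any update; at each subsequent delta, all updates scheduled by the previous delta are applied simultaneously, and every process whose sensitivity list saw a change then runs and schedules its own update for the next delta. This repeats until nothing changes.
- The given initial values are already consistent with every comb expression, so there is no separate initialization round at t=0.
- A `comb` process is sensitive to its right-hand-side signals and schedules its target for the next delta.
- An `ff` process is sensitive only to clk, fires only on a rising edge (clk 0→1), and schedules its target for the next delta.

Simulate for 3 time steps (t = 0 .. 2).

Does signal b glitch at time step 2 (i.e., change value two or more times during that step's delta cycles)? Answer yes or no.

no

[bits: f,clk,e,b,d,a,c]
t=0: Δ0=1000101 Δ1=1100101 Δ2=1100110 Δ3=0101110 Δ4=0100110 | 4Δ
t=1: Δ0=0100110 Δ1=0000110 | 1Δ
t=2: Δ0=0000110 Δ1=0100110 Δ2=0110111 Δ3=0111111 | 3Δ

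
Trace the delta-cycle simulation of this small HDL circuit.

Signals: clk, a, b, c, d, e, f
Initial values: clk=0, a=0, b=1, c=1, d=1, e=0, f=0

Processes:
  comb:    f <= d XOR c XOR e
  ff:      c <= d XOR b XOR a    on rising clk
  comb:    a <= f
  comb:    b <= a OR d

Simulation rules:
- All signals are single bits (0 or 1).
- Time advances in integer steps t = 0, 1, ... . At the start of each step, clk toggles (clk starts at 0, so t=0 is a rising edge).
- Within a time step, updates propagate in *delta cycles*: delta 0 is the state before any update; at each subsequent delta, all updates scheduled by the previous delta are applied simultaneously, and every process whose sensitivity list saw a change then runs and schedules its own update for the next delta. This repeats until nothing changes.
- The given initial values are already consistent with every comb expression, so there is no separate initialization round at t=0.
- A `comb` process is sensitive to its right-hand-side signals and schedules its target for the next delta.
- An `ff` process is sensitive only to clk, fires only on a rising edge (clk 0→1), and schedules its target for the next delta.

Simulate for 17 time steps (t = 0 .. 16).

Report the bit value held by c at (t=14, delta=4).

1

[bits: a,clk,f,c,d,e,b]
t=0: Δ0=0001101 Δ1=0101101 Δ2=0100101 Δ3=0110101 Δ4=1110101 | 4Δ
t=1: Δ0=1110101 Δ1=1010101 | 1Δ
t=2: Δ0=1010101 Δ1=1110101 Δ2=1111101 Δ3=1101101 Δ4=0101101 | 4Δ
t=3: Δ0=0101101 Δ1=0001101 | 1Δ
t=4: Δ0=0001101 Δ1=0101101 Δ2=0100101 Δ3=0110101 Δ4=1110101 | 4Δ
t=5: Δ0=1110101 Δ1=1010101 | 1Δ
t=6: Δ0=1010101 Δ1=1110101 Δ2=1111101 Δ3=1101101 Δ4=0101101 | 4Δ
t=7: Δ0=0101101 Δ1=0001101 | 1Δ
t=8: Δ0=0001101 Δ1=0101101 Δ2=0100101 Δ3=0110101 Δ4=1110101 | 4Δ
t=9: Δ0=1110101 Δ1=1010101 | 1Δ
t=10: Δ0=1010101 Δ1=1110101 Δ2=1111101 Δ3=1101101 Δ4=0101101 | 4Δ
t=11: Δ0=0101101 Δ1=0001101 | 1Δ
t=12: Δ0=0001101 Δ1=0101101 Δ2=0100101 Δ3=0110101 Δ4=1110101 | 4Δ
t=13: Δ0=1110101 Δ1=1010101 | 1Δ
t=14: Δ0=1010101 Δ1=1110101 Δ2=1111101 Δ3=1101101 Δ4=0101101 | 4Δ
t=15: Δ0=0101101 Δ1=0001101 | 1Δ
t=16: Δ0=0001101 Δ1=0101101 Δ2=0100101 Δ3=0110101 Δ4=1110101 | 4Δ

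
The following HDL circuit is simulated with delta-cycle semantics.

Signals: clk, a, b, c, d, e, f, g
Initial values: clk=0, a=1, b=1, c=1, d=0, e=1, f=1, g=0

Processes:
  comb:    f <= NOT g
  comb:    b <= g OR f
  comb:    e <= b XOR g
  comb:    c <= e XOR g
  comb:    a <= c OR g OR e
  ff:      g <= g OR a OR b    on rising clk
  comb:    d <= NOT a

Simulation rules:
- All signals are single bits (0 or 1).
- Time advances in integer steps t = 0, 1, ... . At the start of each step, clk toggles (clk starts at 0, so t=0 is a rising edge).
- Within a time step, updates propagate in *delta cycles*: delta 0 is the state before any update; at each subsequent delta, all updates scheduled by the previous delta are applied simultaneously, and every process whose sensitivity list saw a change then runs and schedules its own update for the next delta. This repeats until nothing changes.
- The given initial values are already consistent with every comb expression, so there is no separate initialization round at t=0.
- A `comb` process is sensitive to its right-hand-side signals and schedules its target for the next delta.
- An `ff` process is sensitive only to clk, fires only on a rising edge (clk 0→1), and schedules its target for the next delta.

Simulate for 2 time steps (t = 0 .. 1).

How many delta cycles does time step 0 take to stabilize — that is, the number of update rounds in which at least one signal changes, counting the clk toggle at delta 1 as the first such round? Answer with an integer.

t=0 Δ0: a=1 c=1 clk=0 b=1 f=1 d=0 g=0 e=1
  Δ1: clk:0→1
  Δ2: g:0→1
  Δ3: c:1→0, f:1→0, e:1→0
  Δ4: c:0→1
  (4Δ to stable)
t=1 Δ0: a=1 c=1 clk=1 b=1 f=0 d=0 g=1 e=0
  Δ1: clk:1→0
  (1Δ to stable)

4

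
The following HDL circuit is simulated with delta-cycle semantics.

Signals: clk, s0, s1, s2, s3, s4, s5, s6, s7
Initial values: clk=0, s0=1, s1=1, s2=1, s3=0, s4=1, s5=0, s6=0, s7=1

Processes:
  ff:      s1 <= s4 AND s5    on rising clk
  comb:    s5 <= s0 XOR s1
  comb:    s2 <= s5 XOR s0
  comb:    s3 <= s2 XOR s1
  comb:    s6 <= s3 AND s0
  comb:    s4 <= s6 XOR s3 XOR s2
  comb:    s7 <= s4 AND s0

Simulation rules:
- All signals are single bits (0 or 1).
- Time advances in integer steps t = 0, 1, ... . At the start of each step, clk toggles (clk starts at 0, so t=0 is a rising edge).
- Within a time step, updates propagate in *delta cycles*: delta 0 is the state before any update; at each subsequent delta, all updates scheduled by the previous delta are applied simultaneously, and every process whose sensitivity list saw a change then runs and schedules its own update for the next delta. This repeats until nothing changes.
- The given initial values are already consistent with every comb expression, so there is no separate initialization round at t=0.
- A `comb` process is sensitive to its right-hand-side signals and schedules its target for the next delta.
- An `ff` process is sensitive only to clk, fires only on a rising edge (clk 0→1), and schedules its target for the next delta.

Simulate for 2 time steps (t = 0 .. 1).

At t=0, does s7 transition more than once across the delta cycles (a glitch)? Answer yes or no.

t=0 Δ0: s6=0 s5=0 s2=1 s1=1 s3=0 s0=1 clk=0 s4=1 s7=1
  Δ1: clk:0→1
  Δ2: s1:1→0
  Δ3: s5:0→1, s3:0→1
  Δ4: s6:0→1, s2:1→0, s4:1→0
  Δ5: s3:1→0, s7:1→0
  Δ6: s6:1→0, s4:0→1
  Δ7: s4:1→0, s7:0→1
  Δ8: s7:1→0
  (8Δ to stable)
t=1 Δ0: s6=0 s5=1 s2=0 s1=0 s3=0 s0=1 clk=1 s4=0 s7=0
  Δ1: clk:1→0
  (1Δ to stable)

yes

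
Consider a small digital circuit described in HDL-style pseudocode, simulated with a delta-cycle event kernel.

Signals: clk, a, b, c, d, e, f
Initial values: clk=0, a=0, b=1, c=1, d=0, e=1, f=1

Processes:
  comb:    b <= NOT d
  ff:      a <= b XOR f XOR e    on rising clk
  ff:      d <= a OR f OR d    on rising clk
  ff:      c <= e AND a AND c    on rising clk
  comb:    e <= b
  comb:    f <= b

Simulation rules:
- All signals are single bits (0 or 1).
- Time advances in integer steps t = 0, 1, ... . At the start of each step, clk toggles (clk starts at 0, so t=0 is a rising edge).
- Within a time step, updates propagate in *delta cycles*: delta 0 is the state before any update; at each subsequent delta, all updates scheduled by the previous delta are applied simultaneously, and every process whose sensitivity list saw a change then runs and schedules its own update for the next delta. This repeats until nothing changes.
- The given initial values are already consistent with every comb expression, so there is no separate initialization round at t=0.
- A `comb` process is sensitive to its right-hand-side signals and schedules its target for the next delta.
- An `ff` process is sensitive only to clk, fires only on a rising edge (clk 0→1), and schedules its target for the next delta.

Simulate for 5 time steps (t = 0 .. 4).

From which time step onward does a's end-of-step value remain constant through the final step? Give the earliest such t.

2

t0.Δ0 a=0 d=0 clk=0 f=1 b=1 e=1 c=1
t0.Δ1 a=0 d=0 clk=1 f=1 b=1 e=1 c=1
t0.Δ2 a=1 d=1 clk=1 f=1 b=1 e=1 c=0
t0.Δ3 a=1 d=1 clk=1 f=1 b=0 e=1 c=0
t0.Δ4 a=1 d=1 clk=1 f=0 b=0 e=0 c=0
t1.Δ0 a=1 d=1 clk=1 f=0 b=0 e=0 c=0
t1.Δ1 a=1 d=1 clk=0 f=0 b=0 e=0 c=0
t2.Δ0 a=1 d=1 clk=0 f=0 b=0 e=0 c=0
t2.Δ1 a=1 d=1 clk=1 f=0 b=0 e=0 c=0
t2.Δ2 a=0 d=1 clk=1 f=0 b=0 e=0 c=0
t3.Δ0 a=0 d=1 clk=1 f=0 b=0 e=0 c=0
t3.Δ1 a=0 d=1 clk=0 f=0 b=0 e=0 c=0
t4.Δ0 a=0 d=1 clk=0 f=0 b=0 e=0 c=0
t4.Δ1 a=0 d=1 clk=1 f=0 b=0 e=0 c=0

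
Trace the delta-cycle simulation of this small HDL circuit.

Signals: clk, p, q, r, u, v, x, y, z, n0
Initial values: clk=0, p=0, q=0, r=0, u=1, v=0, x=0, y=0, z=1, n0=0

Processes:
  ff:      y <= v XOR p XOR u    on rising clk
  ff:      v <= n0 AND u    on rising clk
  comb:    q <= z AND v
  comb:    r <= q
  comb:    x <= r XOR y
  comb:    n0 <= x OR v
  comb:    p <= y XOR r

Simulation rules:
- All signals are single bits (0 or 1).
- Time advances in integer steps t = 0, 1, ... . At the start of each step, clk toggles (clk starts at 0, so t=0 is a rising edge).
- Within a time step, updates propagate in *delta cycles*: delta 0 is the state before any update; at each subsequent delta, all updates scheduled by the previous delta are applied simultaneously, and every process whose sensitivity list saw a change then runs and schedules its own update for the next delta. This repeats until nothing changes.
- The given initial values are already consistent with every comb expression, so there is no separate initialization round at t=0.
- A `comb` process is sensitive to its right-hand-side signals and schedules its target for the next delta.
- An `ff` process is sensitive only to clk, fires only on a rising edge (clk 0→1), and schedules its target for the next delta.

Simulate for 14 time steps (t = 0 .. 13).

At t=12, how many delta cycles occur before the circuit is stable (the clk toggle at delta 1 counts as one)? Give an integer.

3

t0.Δ0 v=0 u=1 y=0 clk=0 n0=0 x=0 p=0 q=0 z=1 r=0
t0.Δ1 v=0 u=1 y=0 clk=1 n0=0 x=0 p=0 q=0 z=1 r=0
t0.Δ2 v=0 u=1 y=1 clk=1 n0=0 x=0 p=0 q=0 z=1 r=0
t0.Δ3 v=0 u=1 y=1 clk=1 n0=0 x=1 p=1 q=0 z=1 r=0
t0.Δ4 v=0 u=1 y=1 clk=1 n0=1 x=1 p=1 q=0 z=1 r=0
t1.Δ0 v=0 u=1 y=1 clk=1 n0=1 x=1 p=1 q=0 z=1 r=0
t1.Δ1 v=0 u=1 y=1 clk=0 n0=1 x=1 p=1 q=0 z=1 r=0
t2.Δ0 v=0 u=1 y=1 clk=0 n0=1 x=1 p=1 q=0 z=1 r=0
t2.Δ1 v=0 u=1 y=1 clk=1 n0=1 x=1 p=1 q=0 z=1 r=0
t2.Δ2 v=1 u=1 y=0 clk=1 n0=1 x=1 p=1 q=0 z=1 r=0
t2.Δ3 v=1 u=1 y=0 clk=1 n0=1 x=0 p=0 q=1 z=1 r=0
t2.Δ4 v=1 u=1 y=0 clk=1 n0=1 x=0 p=0 q=1 z=1 r=1
t2.Δ5 v=1 u=1 y=0 clk=1 n0=1 x=1 p=1 q=1 z=1 r=1
t3.Δ0 v=1 u=1 y=0 clk=1 n0=1 x=1 p=1 q=1 z=1 r=1
t3.Δ1 v=1 u=1 y=0 clk=0 n0=1 x=1 p=1 q=1 z=1 r=1
t4.Δ0 v=1 u=1 y=0 clk=0 n0=1 x=1 p=1 q=1 z=1 r=1
t4.Δ1 v=1 u=1 y=0 clk=1 n0=1 x=1 p=1 q=1 z=1 r=1
t4.Δ2 v=1 u=1 y=1 clk=1 n0=1 x=1 p=1 q=1 z=1 r=1
t4.Δ3 v=1 u=1 y=1 clk=1 n0=1 x=0 p=0 q=1 z=1 r=1
t5.Δ0 v=1 u=1 y=1 clk=1 n0=1 x=0 p=0 q=1 z=1 r=1
t5.Δ1 v=1 u=1 y=1 clk=0 n0=1 x=0 p=0 q=1 z=1 r=1
t6.Δ0 v=1 u=1 y=1 clk=0 n0=1 x=0 p=0 q=1 z=1 r=1
t6.Δ1 v=1 u=1 y=1 clk=1 n0=1 x=0 p=0 q=1 z=1 r=1
t6.Δ2 v=1 u=1 y=0 clk=1 n0=1 x=0 p=0 q=1 z=1 r=1
t6.Δ3 v=1 u=1 y=0 clk=1 n0=1 x=1 p=1 q=1 z=1 r=1
t7.Δ0 v=1 u=1 y=0 clk=1 n0=1 x=1 p=1 q=1 z=1 r=1
t7.Δ1 v=1 u=1 y=0 clk=0 n0=1 x=1 p=1 q=1 z=1 r=1
t8.Δ0 v=1 u=1 y=0 clk=0 n0=1 x=1 p=1 q=1 z=1 r=1
t8.Δ1 v=1 u=1 y=0 clk=1 n0=1 x=1 p=1 q=1 z=1 r=1
t8.Δ2 v=1 u=1 y=1 clk=1 n0=1 x=1 p=1 q=1 z=1 r=1
t8.Δ3 v=1 u=1 y=1 clk=1 n0=1 x=0 p=0 q=1 z=1 r=1
t9.Δ0 v=1 u=1 y=1 clk=1 n0=1 x=0 p=0 q=1 z=1 r=1
t9.Δ1 v=1 u=1 y=1 clk=0 n0=1 x=0 p=0 q=1 z=1 r=1
t10.Δ0 v=1 u=1 y=1 clk=0 n0=1 x=0 p=0 q=1 z=1 r=1
t10.Δ1 v=1 u=1 y=1 clk=1 n0=1 x=0 p=0 q=1 z=1 r=1
t10.Δ2 v=1 u=1 y=0 clk=1 n0=1 x=0 p=0 q=1 z=1 r=1
t10.Δ3 v=1 u=1 y=0 clk=1 n0=1 x=1 p=1 q=1 z=1 r=1
t11.Δ0 v=1 u=1 y=0 clk=1 n0=1 x=1 p=1 q=1 z=1 r=1
t11.Δ1 v=1 u=1 y=0 clk=0 n0=1 x=1 p=1 q=1 z=1 r=1
t12.Δ0 v=1 u=1 y=0 clk=0 n0=1 x=1 p=1 q=1 z=1 r=1
t12.Δ1 v=1 u=1 y=0 clk=1 n0=1 x=1 p=1 q=1 z=1 r=1
t12.Δ2 v=1 u=1 y=1 clk=1 n0=1 x=1 p=1 q=1 z=1 r=1
t12.Δ3 v=1 u=1 y=1 clk=1 n0=1 x=0 p=0 q=1 z=1 r=1
t13.Δ0 v=1 u=1 y=1 clk=1 n0=1 x=0 p=0 q=1 z=1 r=1
t13.Δ1 v=1 u=1 y=1 clk=0 n0=1 x=0 p=0 q=1 z=1 r=1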